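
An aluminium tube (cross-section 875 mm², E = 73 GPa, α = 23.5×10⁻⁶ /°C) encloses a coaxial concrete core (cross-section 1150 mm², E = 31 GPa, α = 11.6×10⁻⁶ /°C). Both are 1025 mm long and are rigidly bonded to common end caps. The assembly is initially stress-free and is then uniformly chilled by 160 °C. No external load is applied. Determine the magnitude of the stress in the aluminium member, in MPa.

The aluminium has the larger α, so on cooling it would change length more than the concrete if both were free. The rigid plates force a common final length, so the aluminium is put into tension and the concrete into compression, with equal and opposite forces P (no external load).
Compatibility of the two members (thermal + elastic change equal): (α₁ − α₂)ΔT = P·[1/(A₁E₁) + 1/(A₂E₂)].
|α₁ − α₂|·ΔT = 11.9×10⁻⁶ × 160 = 0.001904.
1/(A₁E₁) + 1/(A₂E₂) = 1/(875×73×10³) + 1/(1150×31×10³) = 4.371×10⁻⁸ N⁻¹.
So P = 0.001904 / 4.371×10⁻⁸ = 43.56 kN.
σ_{aluminium} = P/A₁ = 43560/875 = 49.79 MPa, tensile.

σ ≈ 49.8 MPa (tensile)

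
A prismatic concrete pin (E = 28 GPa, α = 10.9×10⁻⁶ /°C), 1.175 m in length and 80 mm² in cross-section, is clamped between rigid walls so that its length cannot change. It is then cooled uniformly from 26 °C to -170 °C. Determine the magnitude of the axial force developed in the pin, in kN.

The ends cannot move, so σ = EαΔT = 28×10³ × 10.9×10⁻⁶ × 196 = 59.82 MPa.
Axial force P = σA = 59.82 × 80 = 4786 N = 4.786 kN, tensile.

P ≈ 4.79 kN (tensile)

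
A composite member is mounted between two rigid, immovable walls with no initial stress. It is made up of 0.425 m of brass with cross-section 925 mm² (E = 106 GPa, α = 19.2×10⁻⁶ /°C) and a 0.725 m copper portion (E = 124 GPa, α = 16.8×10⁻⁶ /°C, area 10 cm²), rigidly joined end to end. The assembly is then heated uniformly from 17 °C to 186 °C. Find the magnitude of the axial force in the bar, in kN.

Free thermal expansion of the whole bar: Σ αᵢΔT Lᵢ = 19.2×10⁻⁶×169×425 + 16.8×10⁻⁶×169×725 = 3.437 mm.
The rigid supports impose zero overall length change; the single axial force P common to all segments must satisfy P Σ Lᵢ/(AᵢEᵢ) = δ_free.
Σ Lᵢ/(AᵢEᵢ) = 425/(925×106×10³) + 725/(1000×124×10³) = 1.018×10⁻⁵ mm/N.
Hence P = δ_free / Σ(L/AE) = 3.437/1.018×10⁻⁵ = 337.6 kN (compressive).

P ≈ 338 kN (compressive)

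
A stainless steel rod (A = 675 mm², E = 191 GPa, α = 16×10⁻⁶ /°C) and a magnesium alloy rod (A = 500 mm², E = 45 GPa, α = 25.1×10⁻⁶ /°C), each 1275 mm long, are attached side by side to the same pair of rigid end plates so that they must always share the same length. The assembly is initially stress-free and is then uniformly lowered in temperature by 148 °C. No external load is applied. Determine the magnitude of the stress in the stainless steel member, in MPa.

The magnesium alloy has the larger α, so on cooling it would change length more than the stainless steel if both were free. The rigid plates force a common final length, so the magnesium alloy is put into tension and the stainless steel into compression, with equal and opposite forces P (no external load).
Equating the net (thermal + elastic) strains gives |α₁ − α₂|·ΔT = P·[1/(A₁E₁) + 1/(A₂E₂)].
|α₁ − α₂|·ΔT = 9.1×10⁻⁶ × 148 = 0.001347.
1/(A₁E₁) + 1/(A₂E₂) = 1/(675×191×10³) + 1/(500×45×10³) = 5.22×10⁻⁸ N⁻¹.
So P = 0.001347 / 5.22×10⁻⁸ = 25.8 kN.
σ_{stainless steel} = P/A₁ = 25800/675 = 38.22 MPa, compressive.

σ ≈ 38.2 MPa (compressive)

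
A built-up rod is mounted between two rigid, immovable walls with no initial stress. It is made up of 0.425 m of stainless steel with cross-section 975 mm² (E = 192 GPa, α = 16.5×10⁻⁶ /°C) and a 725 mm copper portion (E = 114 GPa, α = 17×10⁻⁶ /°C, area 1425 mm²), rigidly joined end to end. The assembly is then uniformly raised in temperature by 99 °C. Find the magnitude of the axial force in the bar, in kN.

If the supports were absent, the total length change would be Σ αᵢΔT Lᵢ = 16.5×10⁻⁶×99×425 + 17×10⁻⁶×99×725 = 1.914 mm.
Since the ends are fixed, an axial force P builds up, equal in every segment, with P · Σ Lᵢ/(AᵢEᵢ) = δ_free.
Σ Lᵢ/(AᵢEᵢ) = 425/(975×192×10³) + 725/(1425×114×10³) = 6.733×10⁻⁶ mm/N.
So P = 1.914 / 6.733×10⁻⁶ = 284.3 kN, compressive.

P ≈ 284 kN (compressive)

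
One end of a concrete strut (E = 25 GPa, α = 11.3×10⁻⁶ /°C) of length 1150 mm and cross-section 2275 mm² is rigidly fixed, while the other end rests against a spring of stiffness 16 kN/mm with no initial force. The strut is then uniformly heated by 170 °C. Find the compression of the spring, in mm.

Free thermal expansion: δ_free = αΔT L = 11.3×10⁻⁶ × 170 × 1150 = 2.209 mm.
Let P be the compressive force at the spring. The strut shortens elastically by PL/(AE) and the spring compresses by P/k; together these equal δ_free.
P [ L/(AE) + 1/k ] = δ_free → P [ 1150/(2275×25×10³) + 1/(16×10³) ] = 2.209.
P = 2.209 / 8.272×10⁻⁵ = 26710 N.
Spring compression = P/k = 26710/(16×10³) = 1.669 mm.

δ ≈ 1.67 mm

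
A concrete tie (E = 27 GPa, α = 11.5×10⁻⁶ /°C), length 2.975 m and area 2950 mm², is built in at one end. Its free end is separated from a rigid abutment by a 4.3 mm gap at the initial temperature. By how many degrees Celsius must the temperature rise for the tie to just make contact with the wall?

Contact occurs when the free expansion equals the gap: αΔT L = 4.3 mm.
So ΔT = g/(αL) = 4.3/(11.5×10⁻⁶ × 2975) = 125.7 °C.

ΔT ≈ 126 °C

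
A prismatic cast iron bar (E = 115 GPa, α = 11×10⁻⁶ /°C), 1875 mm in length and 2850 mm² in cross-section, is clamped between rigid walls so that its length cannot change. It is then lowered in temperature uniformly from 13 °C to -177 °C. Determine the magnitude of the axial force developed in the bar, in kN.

P ≈ 685 kN (tensile)

Full restraint means ε = 0, so the stress is σ = EαΔT = 115×10³ × 11×10⁻⁶ × 190 = 240.3 MPa.
P = AEαΔT = 2850 × 115×10³ × 11×10⁻⁶ × 190 = 685 kN (tensile).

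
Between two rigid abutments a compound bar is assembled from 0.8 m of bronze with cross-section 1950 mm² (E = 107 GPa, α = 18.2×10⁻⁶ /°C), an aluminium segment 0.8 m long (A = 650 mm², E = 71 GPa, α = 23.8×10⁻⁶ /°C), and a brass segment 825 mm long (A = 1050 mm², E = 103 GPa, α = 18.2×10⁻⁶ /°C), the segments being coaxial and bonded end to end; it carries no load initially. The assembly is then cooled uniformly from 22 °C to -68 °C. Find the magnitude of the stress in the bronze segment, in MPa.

With the walls removed the bar would change length by δ_free = Σ αᵢΔT Lᵢ = 18.2×10⁻⁶×90×800 + 23.8×10⁻⁶×90×800 + 18.2×10⁻⁶×90×825 = 4.375 mm.
Since the ends are fixed, an axial force P builds up, equal in every segment, with P · Σ Lᵢ/(AᵢEᵢ) = δ_free.
The series flexibility is Σ Lᵢ/(AᵢEᵢ) = 800/(1950×107×10³) + 800/(650×71×10³) + 825/(1050×103×10³) = 2.88×10⁻⁵ mm/N.
P = 4.375 / 2.88×10⁻⁵ = 151900 N = 151.9 kN, tensile.
σ_{bronze} = P / A = 151900 / 1950 = 77.92 MPa.

σ ≈ 77.9 MPa (tensile)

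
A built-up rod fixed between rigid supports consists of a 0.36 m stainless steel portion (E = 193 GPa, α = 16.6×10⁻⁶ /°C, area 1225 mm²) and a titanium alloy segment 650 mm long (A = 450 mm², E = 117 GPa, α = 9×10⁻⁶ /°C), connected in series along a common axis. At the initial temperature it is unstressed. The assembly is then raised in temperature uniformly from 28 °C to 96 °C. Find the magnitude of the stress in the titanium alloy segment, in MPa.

σ ≈ 129 MPa (compressive)

Free thermal expansion of the whole bar: Σ αᵢΔT Lᵢ = 16.6×10⁻⁶×68×360 + 9×10⁻⁶×68×650 = 0.8042 mm.
The walls prevent any net length change, so an axial force P (same in every segment) develops. Compatibility: P · Σ Lᵢ/(AᵢEᵢ) = δ_free.
Σ Lᵢ/(AᵢEᵢ) = 360/(1225×193×10³) + 650/(450×117×10³) = 1.387×10⁻⁵ mm/N.
Hence P = δ_free / Σ(L/AE) = 0.8042/1.387×10⁻⁵ = 57.99 kN (compressive).
σ_{titanium alloy} = P / A = 57990 / 450 = 128.9 MPa.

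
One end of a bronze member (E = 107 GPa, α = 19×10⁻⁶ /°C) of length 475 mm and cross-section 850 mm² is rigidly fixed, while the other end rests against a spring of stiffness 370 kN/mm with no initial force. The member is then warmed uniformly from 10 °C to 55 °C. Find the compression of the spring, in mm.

δ ≈ 0.138 mm

The unrestrained thermal change is αΔT L = 19×10⁻⁶ × 45 × 475 = 0.4061 mm.
With a force P in the spring, the elastic change of the member is PL/(AE) and that of the spring is P/k; compatibility requires their sum to equal δ_free.
So P = δ_free / [L/(AE) + 1/k] = 0.4061 / [ 475/(850×107×10³) + 1/(370×10³) ].
P = 0.4061 / 7.925×10⁻⁶ = 51240 N.
Spring compression = P/k = 51240/(370×10³) = 0.1385 mm.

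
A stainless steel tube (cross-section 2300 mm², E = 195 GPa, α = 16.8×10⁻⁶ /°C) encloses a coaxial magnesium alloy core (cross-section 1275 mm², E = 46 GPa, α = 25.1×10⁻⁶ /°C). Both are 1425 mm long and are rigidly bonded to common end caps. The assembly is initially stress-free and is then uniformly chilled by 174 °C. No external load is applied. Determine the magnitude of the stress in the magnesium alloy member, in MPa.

σ ≈ 58.8 MPa (tensile)

Equilibrium of a rigid end plate with no external load gives equal and opposite internal forces ±P in the two members. Since α_{magnesium alloy} > α_{stainless steel}, cooling drives the magnesium alloy into tension and the stainless steel into compression.
Setting the final lengths equal and cancelling L: (α₁ − α₂)ΔT = P/(A₁E₁) + P/(A₂E₂).
|α₁ − α₂|·ΔT = 8.3×10⁻⁶ × 174 = 0.001444.
1/(A₁E₁) + 1/(A₂E₂) = 1/(2300×195×10³) + 1/(1275×46×10³) = 1.928×10⁻⁸ N⁻¹.
So P = 0.001444 / 1.928×10⁻⁸ = 74.91 kN.
σ_{magnesium alloy} = P/A₂ = 74910/1275 = 58.75 MPa, tensile.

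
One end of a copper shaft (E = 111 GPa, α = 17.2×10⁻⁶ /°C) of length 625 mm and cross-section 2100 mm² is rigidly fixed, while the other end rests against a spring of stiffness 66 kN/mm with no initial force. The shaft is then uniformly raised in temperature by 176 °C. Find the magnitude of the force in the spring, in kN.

P ≈ 106 kN

Free thermal expansion: δ_free = αΔT L = 17.2×10⁻⁶ × 176 × 625 = 1.892 mm.
Let P be the compressive force at the spring. The shaft shortens elastically by PL/(AE) and the spring compresses by P/k; together these equal δ_free.
So P = δ_free / [L/(AE) + 1/k] = 1.892 / [ 625/(2100×111×10³) + 1/(66×10³) ].
P = 1.892 / 1.783×10⁻⁵ = 106100 N.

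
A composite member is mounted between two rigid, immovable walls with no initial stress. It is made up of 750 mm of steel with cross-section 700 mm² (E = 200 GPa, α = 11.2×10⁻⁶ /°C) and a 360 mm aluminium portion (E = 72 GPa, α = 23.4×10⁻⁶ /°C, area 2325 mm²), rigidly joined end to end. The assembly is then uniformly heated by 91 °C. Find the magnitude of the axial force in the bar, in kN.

P ≈ 204 kN (compressive)

If the supports were absent, the total length change would be Σ αᵢΔT Lᵢ = 11.2×10⁻⁶×91×750 + 23.4×10⁻⁶×91×360 = 1.531 mm.
Since the ends are fixed, an axial force P builds up, equal in every segment, with P · Σ Lᵢ/(AᵢEᵢ) = δ_free.
Σ Lᵢ/(AᵢEᵢ) = 750/(700×200×10³) + 360/(2325×72×10³) = 7.508×10⁻⁶ mm/N.
Hence P = δ_free / Σ(L/AE) = 1.531/7.508×10⁻⁶ = 203.9 kN (compressive).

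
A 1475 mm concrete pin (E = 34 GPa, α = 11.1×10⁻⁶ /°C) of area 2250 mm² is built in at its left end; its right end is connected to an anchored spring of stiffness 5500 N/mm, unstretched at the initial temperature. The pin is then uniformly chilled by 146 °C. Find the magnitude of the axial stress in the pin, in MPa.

σ ≈ 5.28 MPa (tensile)

If the spring were absent the pin would shorten by αΔT L = 11.1×10⁻⁶ × 146 × 1475 = 2.39 mm.
Let P be the tensile force in the spring. The pin extends elastically by PL/(AE) and the spring stretches by P/k; together these equal δ_free.
So P = δ_free / [L/(AE) + 1/k] = 2.39 / [ 1475/(2250×34×10³) + 1/(5500) ].
P = 2.39 / 0.0002011 = 11890 N.
σ = P/A = 11890/2250 = 5.283 MPa.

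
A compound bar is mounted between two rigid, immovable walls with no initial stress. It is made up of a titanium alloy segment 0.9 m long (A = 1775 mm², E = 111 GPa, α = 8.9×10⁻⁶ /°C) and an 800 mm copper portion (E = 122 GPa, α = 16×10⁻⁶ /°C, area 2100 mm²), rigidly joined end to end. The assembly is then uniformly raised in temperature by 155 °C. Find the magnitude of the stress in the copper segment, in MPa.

Free thermal expansion of the whole bar: Σ αᵢΔT Lᵢ = 8.9×10⁻⁶×155×900 + 16×10⁻⁶×155×800 = 3.226 mm.
Since the ends are fixed, an axial force P builds up, equal in every segment, with P · Σ Lᵢ/(AᵢEᵢ) = δ_free.
The series flexibility is Σ Lᵢ/(AᵢEᵢ) = 900/(1775×111×10³) + 800/(2100×122×10³) = 7.691×10⁻⁶ mm/N.
P = 3.226 / 7.691×10⁻⁶ = 419400 N = 419.4 kN, compressive.
σ_{copper} = P / A = 419400 / 2100 = 199.7 MPa.

σ ≈ 200 MPa (compressive)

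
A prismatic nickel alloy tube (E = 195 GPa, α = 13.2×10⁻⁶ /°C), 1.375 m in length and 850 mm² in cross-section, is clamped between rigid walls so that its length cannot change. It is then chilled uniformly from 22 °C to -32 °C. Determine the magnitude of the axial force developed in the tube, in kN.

With zero net strain, σ = E·αΔT = 195 GPa × 13.2×10⁻⁶ × 54 = 139 MPa.
P = AEαΔT = 850 × 195×10³ × 13.2×10⁻⁶ × 54 = 118.1 kN (tensile).

P ≈ 118 kN (tensile)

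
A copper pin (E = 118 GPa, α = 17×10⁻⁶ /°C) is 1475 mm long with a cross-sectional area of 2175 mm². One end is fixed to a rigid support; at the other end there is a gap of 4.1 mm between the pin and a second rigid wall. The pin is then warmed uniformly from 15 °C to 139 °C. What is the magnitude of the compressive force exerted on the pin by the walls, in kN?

If the wall were absent the pin would grow by αΔT L = 17×10⁻⁶ × 124 × 1475 = 3.109 mm.
This is smaller than the 4.1 mm clearance, so the pin expands freely without reaching the stop — the stress is zero.

P ≈ 0 kN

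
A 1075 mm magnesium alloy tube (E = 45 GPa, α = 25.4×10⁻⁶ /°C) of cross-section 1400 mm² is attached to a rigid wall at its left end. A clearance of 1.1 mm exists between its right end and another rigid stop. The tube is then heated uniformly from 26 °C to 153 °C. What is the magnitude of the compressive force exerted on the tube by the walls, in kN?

P ≈ 139 kN

Unrestrained expansion: δ_free = αΔT L = 25.4×10⁻⁶ × 127 × 1075 = 3.468 mm.
This exceeds the 1.1 mm gap, so the wall pushes back. The portion of expansion that must be recovered elastically is δ_free − gap = 3.468 − 1.1 = 2.368 mm.
So σ = E(δ_free − g)/L = 45×10³ × 2.368/1075 = 99.11 MPa.
Force on the wall = σA = 99.11 × 1400 mm² = 138.8 kN.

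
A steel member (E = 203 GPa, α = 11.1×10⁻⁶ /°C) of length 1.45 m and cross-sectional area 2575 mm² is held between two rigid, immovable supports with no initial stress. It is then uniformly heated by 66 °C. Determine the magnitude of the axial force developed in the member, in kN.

P ≈ 383 kN (compressive)

Full restraint means ε = 0, so the stress is σ = EαΔT = 203×10³ × 11.1×10⁻⁶ × 66 = 148.7 MPa.
Then P = σA = 148.7 × 2575 mm² = 382.9 kN, compressive.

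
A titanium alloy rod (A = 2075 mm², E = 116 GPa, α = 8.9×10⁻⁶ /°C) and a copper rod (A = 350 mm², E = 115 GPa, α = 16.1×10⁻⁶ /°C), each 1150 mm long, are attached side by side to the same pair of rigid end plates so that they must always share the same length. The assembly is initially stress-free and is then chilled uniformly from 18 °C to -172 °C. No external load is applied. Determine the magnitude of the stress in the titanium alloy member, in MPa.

σ ≈ 22.7 MPa (compressive)

Both members must finish at the same length. With the larger α, the copper tends to over-contract; the plates restrain it, putting the copper in tension and the titanium alloy in compression. With no external load the two internal forces are equal and opposite, magnitude P.
Setting the final lengths equal and cancelling L: (α₁ − α₂)ΔT = P/(A₁E₁) + P/(A₂E₂).
|α₁ − α₂|·ΔT = 7.2×10⁻⁶ × 190 = 0.001368.
1/(A₁E₁) + 1/(A₂E₂) = 1/(2075×116×10³) + 1/(350×115×10³) = 2.9×10⁻⁸ N⁻¹.
So P = 0.001368 / 2.9×10⁻⁸ = 47.17 kN.
σ_{titanium alloy} = P/A₁ = 47170/2075 = 22.73 MPa, compressive.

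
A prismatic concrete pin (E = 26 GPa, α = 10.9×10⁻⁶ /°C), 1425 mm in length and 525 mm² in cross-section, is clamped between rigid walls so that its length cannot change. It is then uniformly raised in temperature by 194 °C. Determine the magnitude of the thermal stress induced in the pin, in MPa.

The supports are rigid, so the total axial strain is zero. The restrained thermal strain is ε = αΔT = 10.9×10⁻⁶ × 194 = 2114.6×10⁻⁶.
σ = EαΔT = 26×10³ × 10.9×10⁻⁶ × 194 = 54.98 MPa (compressive; the pin is trying to expand).

σ ≈ 55 MPa (compressive)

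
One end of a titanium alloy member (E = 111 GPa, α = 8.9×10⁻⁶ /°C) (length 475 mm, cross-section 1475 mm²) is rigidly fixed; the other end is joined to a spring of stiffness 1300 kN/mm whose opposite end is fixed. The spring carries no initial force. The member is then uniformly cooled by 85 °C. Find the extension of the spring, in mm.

The unrestrained thermal change is αΔT L = 8.9×10⁻⁶ × 85 × 475 = 0.3593 mm.
With a force P in the spring, the elastic change of the member is PL/(AE) and that of the spring is P/k; compatibility requires their sum to equal δ_free.
P [ L/(AE) + 1/k ] = δ_free → P [ 475/(1475×111×10³) + 1/(1300×10³) ] = 0.3593.
P = 0.3593 / 3.67×10⁻⁶ = 97900 N.
Spring extension = P/k = 97900/(1300×10³) = 0.07531 mm.

δ ≈ 0.0753 mm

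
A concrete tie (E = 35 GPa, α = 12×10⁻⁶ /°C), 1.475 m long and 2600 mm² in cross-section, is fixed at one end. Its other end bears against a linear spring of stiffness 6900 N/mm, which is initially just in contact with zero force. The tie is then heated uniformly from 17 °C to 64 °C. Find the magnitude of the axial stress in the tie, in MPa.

σ ≈ 1.99 MPa (compressive)

If the spring were absent the tie would lengthen by αΔT L = 12×10⁻⁶ × 47 × 1475 = 0.8319 mm.
Let P be the compressive force at the spring. The tie shortens elastically by PL/(AE) and the spring compresses by P/k; together these equal δ_free.
P [ L/(AE) + 1/k ] = δ_free → P [ 1475/(2600×35×10³) + 1/(6900) ] = 0.8319.
P = 0.8319 / 0.0001611 = 5163 N.
σ = P/A = 5163/2600 = 1.986 MPa.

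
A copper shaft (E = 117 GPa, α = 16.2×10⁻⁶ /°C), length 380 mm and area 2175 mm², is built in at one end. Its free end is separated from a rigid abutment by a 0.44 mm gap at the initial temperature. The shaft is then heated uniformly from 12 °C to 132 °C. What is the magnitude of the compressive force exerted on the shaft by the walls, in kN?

Unrestrained expansion: δ_free = αΔT L = 16.2×10⁻⁶ × 120 × 380 = 0.7387 mm.
After closing the 0.44 mm clearance, 0.7387 − 0.44 = 0.2987 mm of expansion remains to be suppressed by the wall.
That suppressed elongation corresponds to σ = E·Δ/L = 117×10³ × 0.2987/380 = 91.97 MPa.
P = σA = 91.97 × 2175 = 200 kN.

P ≈ 200 kN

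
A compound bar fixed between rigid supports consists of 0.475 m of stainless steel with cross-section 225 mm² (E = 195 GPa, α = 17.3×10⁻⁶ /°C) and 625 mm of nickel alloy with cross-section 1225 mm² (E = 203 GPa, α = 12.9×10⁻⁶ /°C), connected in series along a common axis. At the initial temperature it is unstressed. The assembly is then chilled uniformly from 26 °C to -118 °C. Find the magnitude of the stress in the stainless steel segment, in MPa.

Free thermal contraction of the whole bar: Σ αᵢΔT Lᵢ = 17.3×10⁻⁶×144×475 + 12.9×10⁻⁶×144×625 = 2.344 mm.
The rigid supports impose zero overall length change; the single axial force P common to all segments must satisfy P Σ Lᵢ/(AᵢEᵢ) = δ_free.
Σ Lᵢ/(AᵢEᵢ) = 475/(225×195×10³) + 625/(1225×203×10³) = 1.334×10⁻⁵ mm/N.
So P = 2.344 / 1.334×10⁻⁵ = 175.7 kN, tensile.
σ_{stainless steel} = P / A = 175700 / 225 = 781.1 MPa.

σ ≈ 781 MPa (tensile)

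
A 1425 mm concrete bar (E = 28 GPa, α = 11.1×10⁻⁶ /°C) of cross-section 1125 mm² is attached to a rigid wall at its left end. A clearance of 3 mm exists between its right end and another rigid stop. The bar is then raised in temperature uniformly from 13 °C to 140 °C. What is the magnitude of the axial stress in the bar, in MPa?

σ ≈ 0 MPa

Unrestrained expansion: δ_free = αΔT L = 11.1×10⁻⁶ × 127 × 1425 = 2.009 mm.
Since δ_free = 2.01 mm is less than the 3 mm gap, the bar never touches the wall. No axial force develops.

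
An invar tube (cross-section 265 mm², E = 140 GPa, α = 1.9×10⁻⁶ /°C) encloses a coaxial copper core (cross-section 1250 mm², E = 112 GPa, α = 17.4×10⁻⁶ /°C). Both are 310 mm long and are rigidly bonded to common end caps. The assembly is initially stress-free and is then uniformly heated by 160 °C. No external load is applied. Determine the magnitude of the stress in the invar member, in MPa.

σ ≈ 274 MPa (tensile)

Both members must finish at the same length. With the larger α, the copper tends to over-expand; the plates restrain it, putting the copper in compression and the invar in tension. With no external load the two internal forces are equal and opposite, magnitude P.
Setting the final lengths equal and cancelling L: (α₁ − α₂)ΔT = P/(A₁E₁) + P/(A₂E₂).
|α₁ − α₂|·ΔT = 15.5×10⁻⁶ × 160 = 0.00248.
1/(A₁E₁) + 1/(A₂E₂) = 1/(265×140×10³) + 1/(1250×112×10³) = 3.41×10⁻⁸ N⁻¹.
So P = 0.00248 / 3.41×10⁻⁸ = 72.73 kN.
σ_{invar} = P/A₁ = 72730/265 = 274.5 MPa, tensile.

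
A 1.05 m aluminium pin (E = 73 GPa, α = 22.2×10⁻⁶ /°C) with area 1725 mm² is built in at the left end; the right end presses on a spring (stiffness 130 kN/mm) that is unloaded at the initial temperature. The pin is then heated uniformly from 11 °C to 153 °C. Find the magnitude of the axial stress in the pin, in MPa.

σ ≈ 120 MPa (compressive)

If the spring were absent the pin would lengthen by αΔT L = 22.2×10⁻⁶ × 142 × 1050 = 3.31 mm.
With a force P in the spring, the elastic change of the pin is PL/(AE) and that of the spring is P/k; compatibility requires their sum to equal δ_free.
So P = δ_free / [L/(AE) + 1/k] = 3.31 / [ 1050/(1725×73×10³) + 1/(130×10³) ].
P = 3.31 / 1.603×10⁻⁵ = 206500 N.
σ = P/A = 206500/1725 = 119.7 MPa.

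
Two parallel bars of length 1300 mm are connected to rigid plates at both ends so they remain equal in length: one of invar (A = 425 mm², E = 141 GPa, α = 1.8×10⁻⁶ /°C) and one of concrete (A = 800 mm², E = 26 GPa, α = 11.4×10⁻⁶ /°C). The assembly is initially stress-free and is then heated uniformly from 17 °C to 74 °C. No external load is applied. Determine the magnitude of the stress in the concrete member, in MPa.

σ ≈ 10.6 MPa (compressive)

The concrete has the larger α, so on heating it would change length more than the invar if both were free. The rigid plates force a common final length, so the concrete is put into compression and the invar into tension, with equal and opposite forces P (no external load).
Equating the net (thermal + elastic) strains gives |α₁ − α₂|·ΔT = P·[1/(A₁E₁) + 1/(A₂E₂)].
|α₁ − α₂|·ΔT = 9.6×10⁻⁶ × 57 = 0.0005472.
1/(A₁E₁) + 1/(A₂E₂) = 1/(425×141×10³) + 1/(800×26×10³) = 6.476×10⁻⁸ N⁻¹.
So P = 0.0005472 / 6.476×10⁻⁸ = 8.449 kN.
σ_{concrete} = P/A₂ = 8449/800 = 10.56 MPa, compressive.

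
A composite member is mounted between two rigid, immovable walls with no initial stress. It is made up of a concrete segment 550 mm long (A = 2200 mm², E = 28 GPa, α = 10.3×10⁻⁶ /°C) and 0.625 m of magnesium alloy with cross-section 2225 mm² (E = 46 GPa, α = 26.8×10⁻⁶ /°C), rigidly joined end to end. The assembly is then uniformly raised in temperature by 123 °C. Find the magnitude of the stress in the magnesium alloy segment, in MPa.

With the walls removed the bar would change length by δ_free = Σ αᵢΔT Lᵢ = 10.3×10⁻⁶×123×550 + 26.8×10⁻⁶×123×625 = 2.757 mm.
The walls prevent any net length change, so an axial force P (same in every segment) develops. Compatibility: P · Σ Lᵢ/(AᵢEᵢ) = δ_free.
The series flexibility is Σ Lᵢ/(AᵢEᵢ) = 550/(2200×28×10³) + 625/(2225×46×10³) = 1.504×10⁻⁵ mm/N.
Hence P = δ_free / Σ(L/AE) = 2.757/1.504×10⁻⁵ = 183.4 kN (compressive).
σ_{magnesium alloy} = P / A = 183400 / 2225 = 82.42 MPa.

σ ≈ 82.4 MPa (compressive)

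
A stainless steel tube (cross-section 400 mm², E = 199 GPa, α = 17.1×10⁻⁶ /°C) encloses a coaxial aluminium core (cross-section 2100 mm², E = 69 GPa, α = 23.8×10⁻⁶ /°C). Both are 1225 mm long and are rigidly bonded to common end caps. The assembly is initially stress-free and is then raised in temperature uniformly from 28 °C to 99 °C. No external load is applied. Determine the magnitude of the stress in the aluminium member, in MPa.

The aluminium has the larger α, so on heating it would change length more than the stainless steel if both were free. The rigid plates force a common final length, so the aluminium is put into compression and the stainless steel into tension, with equal and opposite forces P (no external load).
Setting the final lengths equal and cancelling L: (α₁ − α₂)ΔT = P/(A₁E₁) + P/(A₂E₂).
|α₁ − α₂|·ΔT = 6.7×10⁻⁶ × 71 = 0.0004757.
1/(A₁E₁) + 1/(A₂E₂) = 1/(400×199×10³) + 1/(2100×69×10³) = 1.946×10⁻⁸ N⁻¹.
P = 0.0004757 / 1.946×10⁻⁸ = 24440 N = 24.44 kN.
σ_{aluminium} = P/A₂ = 24440/2100 = 11.64 MPa, compressive.

σ ≈ 11.6 MPa (compressive)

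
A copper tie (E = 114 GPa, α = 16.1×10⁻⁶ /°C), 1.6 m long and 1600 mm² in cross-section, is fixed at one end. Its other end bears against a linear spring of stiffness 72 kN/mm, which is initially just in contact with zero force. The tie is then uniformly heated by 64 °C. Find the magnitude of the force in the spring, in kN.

P ≈ 72.8 kN

The unrestrained thermal change is αΔT L = 16.1×10⁻⁶ × 64 × 1600 = 1.649 mm.
With a force P in the spring, the elastic change of the tie is PL/(AE) and that of the spring is P/k; compatibility requires their sum to equal δ_free.
P [ L/(AE) + 1/k ] = δ_free → P [ 1600/(1600×114×10³) + 1/(72×10³) ] = 1.649.
P = 1.649 / 2.266×10⁻⁵ = 72750 N.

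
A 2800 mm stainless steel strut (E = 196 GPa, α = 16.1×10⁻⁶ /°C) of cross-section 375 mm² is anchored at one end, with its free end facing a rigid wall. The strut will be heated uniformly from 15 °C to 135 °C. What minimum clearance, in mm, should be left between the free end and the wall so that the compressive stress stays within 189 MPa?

g ≈ 2.71 mm

Free expansion if unrestrained: δ_free = αΔT L = 16.1×10⁻⁶ × 120 × 2800 = 5.41 mm.
At the allowable stress the elastic shortening the wall may impose is σL/E = 189 × 2800 / (196×10³) = 2.7 mm.
The gap must absorb the remainder: g_min = 5.41 − 2.7 = 2.71 mm.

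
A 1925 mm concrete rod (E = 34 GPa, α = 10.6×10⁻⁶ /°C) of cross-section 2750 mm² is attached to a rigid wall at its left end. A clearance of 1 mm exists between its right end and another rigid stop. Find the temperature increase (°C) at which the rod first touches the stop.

ΔT ≈ 49 °C

The gap closes when αΔT L = 1 mm, since the rod is still unstressed at that instant.
ΔT = 1 / (10.6×10⁻⁶ × 1925) = 49.01 °C.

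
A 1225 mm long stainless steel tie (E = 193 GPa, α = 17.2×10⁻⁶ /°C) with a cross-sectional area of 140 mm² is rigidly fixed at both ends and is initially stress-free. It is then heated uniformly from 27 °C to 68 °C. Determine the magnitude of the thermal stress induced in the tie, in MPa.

With length fixed, the mechanical strain must cancel the thermal strain αΔT = 17.2×10⁻⁶ × 41 = 705.2×10⁻⁶.
σ = EαΔT = 193×10³ × 17.2×10⁻⁶ × 41 = 136.1 MPa (compressive; the tie is trying to expand).

σ ≈ 136 MPa (compressive)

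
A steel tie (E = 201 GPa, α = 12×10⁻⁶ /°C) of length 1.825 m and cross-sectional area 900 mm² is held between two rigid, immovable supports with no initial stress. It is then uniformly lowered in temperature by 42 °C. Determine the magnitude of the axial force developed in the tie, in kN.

With zero net strain, σ = E·αΔT = 201 GPa × 12×10⁻⁶ × 42 = 101.3 MPa.
Axial force P = σA = 101.3 × 900 = 91170 N = 91.17 kN, tensile.

P ≈ 91.2 kN (tensile)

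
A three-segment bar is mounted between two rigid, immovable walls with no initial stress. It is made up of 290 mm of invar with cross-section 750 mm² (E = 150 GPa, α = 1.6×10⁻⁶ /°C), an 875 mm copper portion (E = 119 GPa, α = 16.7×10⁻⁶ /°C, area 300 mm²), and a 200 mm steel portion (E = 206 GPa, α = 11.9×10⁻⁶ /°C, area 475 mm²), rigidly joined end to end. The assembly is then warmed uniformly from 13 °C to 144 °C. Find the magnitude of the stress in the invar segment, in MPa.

Free thermal expansion of the whole bar: Σ αᵢΔT Lᵢ = 1.6×10⁻⁶×131×290 + 16.7×10⁻⁶×131×875 + 11.9×10⁻⁶×131×200 = 2.287 mm.
The rigid supports impose zero overall length change; the single axial force P common to all segments must satisfy P Σ Lᵢ/(AᵢEᵢ) = δ_free.
The series flexibility is Σ Lᵢ/(AᵢEᵢ) = 290/(750×150×10³) + 875/(300×119×10³) + 200/(475×206×10³) = 2.913×10⁻⁵ mm/N.
Hence P = δ_free / Σ(L/AE) = 2.287/2.913×10⁻⁵ = 78.5 kN (compressive).
σ_{invar} = P / A = 78500 / 750 = 104.7 MPa.

σ ≈ 105 MPa (compressive)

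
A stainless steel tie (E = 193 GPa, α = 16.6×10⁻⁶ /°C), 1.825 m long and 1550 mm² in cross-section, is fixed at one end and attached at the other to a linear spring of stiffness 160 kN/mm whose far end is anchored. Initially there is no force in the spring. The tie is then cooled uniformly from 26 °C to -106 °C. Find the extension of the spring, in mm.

δ ≈ 2.02 mm

Free thermal contraction: δ_free = αΔT L = 16.6×10⁻⁶ × 132 × 1825 = 3.999 mm.
With a force P in the spring, the elastic change of the tie is PL/(AE) and that of the spring is P/k; compatibility requires their sum to equal δ_free.
So P = δ_free / [L/(AE) + 1/k] = 3.999 / [ 1825/(1550×193×10³) + 1/(160×10³) ].
P = 3.999 / 1.235×10⁻⁵ = 323800 N.
Spring extension = P/k = 323800/(160×10³) = 2.024 mm.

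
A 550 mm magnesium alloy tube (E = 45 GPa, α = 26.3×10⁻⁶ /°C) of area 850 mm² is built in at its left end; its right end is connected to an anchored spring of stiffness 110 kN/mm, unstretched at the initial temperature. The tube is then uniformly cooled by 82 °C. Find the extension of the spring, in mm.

δ ≈ 0.459 mm

If the spring were absent the tube would shorten by αΔT L = 26.3×10⁻⁶ × 82 × 550 = 1.186 mm.
With a force P in the spring, the elastic change of the tube is PL/(AE) and that of the spring is P/k; compatibility requires their sum to equal δ_free.
So P = δ_free / [L/(AE) + 1/k] = 1.186 / [ 550/(850×45×10³) + 1/(110×10³) ].
P = 1.186 / 2.347×10⁻⁵ = 50540 N.
Spring extension = P/k = 50540/(110×10³) = 0.4594 mm.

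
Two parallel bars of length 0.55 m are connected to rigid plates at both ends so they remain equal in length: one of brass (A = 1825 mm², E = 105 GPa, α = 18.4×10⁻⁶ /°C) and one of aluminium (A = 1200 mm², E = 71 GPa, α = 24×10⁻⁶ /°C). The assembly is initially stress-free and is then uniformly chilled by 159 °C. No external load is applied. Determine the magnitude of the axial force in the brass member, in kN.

The aluminium has the larger α, so on cooling it would change length more than the brass if both were free. The rigid plates force a common final length, so the aluminium is put into tension and the brass into compression, with equal and opposite forces P (no external load).
Setting the final lengths equal and cancelling L: (α₁ − α₂)ΔT = P/(A₁E₁) + P/(A₂E₂).
|α₁ − α₂|·ΔT = 5.6×10⁻⁶ × 159 = 0.0008904.
1/(A₁E₁) + 1/(A₂E₂) = 1/(1825×105×10³) + 1/(1200×71×10³) = 1.696×10⁻⁸ N⁻¹.
So P = 0.0008904 / 1.696×10⁻⁸ = 52.51 kN.

P ≈ 52.5 kN (compressive in the brass)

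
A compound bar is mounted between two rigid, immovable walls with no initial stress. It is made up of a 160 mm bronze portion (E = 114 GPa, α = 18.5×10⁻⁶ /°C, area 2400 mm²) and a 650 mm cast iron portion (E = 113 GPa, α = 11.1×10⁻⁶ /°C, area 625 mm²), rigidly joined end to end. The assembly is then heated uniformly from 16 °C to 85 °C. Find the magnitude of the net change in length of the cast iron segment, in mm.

If the supports were absent, the total length change would be Σ αᵢΔT Lᵢ = 18.5×10⁻⁶×69×160 + 11.1×10⁻⁶×69×650 = 0.7021 mm.
The rigid supports impose zero overall length change; the single axial force P common to all segments must satisfy P Σ Lᵢ/(AᵢEᵢ) = δ_free.
The series flexibility is Σ Lᵢ/(AᵢEᵢ) = 160/(2400×114×10³) + 650/(625×113×10³) = 9.788×10⁻⁶ mm/N.
Hence P = δ_free / Σ(L/AE) = 0.7021/9.788×10⁻⁶ = 71.73 kN (compressive).
For the cast iron segment, free thermal change = 11.1×10⁻⁶×69×650 = 0.4978 mm and elastic change from P = 71730×650/(625×113×10³) = 0.6601 mm; these oppose, so the net change is 0.162 mm (segment shortens).

|ΔL| ≈ 0.162 mm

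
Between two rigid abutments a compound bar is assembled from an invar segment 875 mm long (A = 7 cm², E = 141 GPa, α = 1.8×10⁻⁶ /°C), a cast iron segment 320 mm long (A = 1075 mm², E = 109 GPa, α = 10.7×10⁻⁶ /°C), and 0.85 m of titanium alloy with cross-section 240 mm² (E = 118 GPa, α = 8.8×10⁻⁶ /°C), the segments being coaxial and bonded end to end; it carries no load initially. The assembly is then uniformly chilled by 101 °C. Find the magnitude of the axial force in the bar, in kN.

P ≈ 30.3 kN (tensile)

If the supports were absent, the total length change would be Σ αᵢΔT Lᵢ = 1.8×10⁻⁶×101×875 + 10.7×10⁻⁶×101×320 + 8.8×10⁻⁶×101×850 = 1.26 mm.
The walls prevent any net length change, so an axial force P (same in every segment) develops. Compatibility: P · Σ Lᵢ/(AᵢEᵢ) = δ_free.
The series flexibility is Σ Lᵢ/(AᵢEᵢ) = 875/(700×141×10³) + 320/(1075×109×10³) + 850/(240×118×10³) = 4.161×10⁻⁵ mm/N.
Hence P = δ_free / Σ(L/AE) = 1.26/4.161×10⁻⁵ = 30.29 kN (tensile).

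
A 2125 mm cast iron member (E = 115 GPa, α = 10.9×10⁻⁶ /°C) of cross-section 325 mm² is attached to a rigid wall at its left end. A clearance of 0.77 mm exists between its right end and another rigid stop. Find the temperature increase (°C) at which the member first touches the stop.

ΔT ≈ 33.2 °C

Contact occurs when the free expansion equals the gap: αΔT L = 0.77 mm.
ΔT = 0.77 / (10.9×10⁻⁶ × 2125) = 33.24 °C.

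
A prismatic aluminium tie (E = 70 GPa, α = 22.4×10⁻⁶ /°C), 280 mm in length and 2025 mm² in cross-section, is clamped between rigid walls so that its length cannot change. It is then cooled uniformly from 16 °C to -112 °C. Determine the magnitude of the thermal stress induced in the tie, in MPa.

With length fixed, the mechanical strain must cancel the thermal strain αΔT = 22.4×10⁻⁶ × 128 = 2867.2×10⁻⁶.
The stress required to suppress this strain is σ = Eε = 70×10³ × 2867.2×10⁻⁶ = 200.7 MPa, tensile since the tie is trying to contract.

σ ≈ 201 MPa (tensile)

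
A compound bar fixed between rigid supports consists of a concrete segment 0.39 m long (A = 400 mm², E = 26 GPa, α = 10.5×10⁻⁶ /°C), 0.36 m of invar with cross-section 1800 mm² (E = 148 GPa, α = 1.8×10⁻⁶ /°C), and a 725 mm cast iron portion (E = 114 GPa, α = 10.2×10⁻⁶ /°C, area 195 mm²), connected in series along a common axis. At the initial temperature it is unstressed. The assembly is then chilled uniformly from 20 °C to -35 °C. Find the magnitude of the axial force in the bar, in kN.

If the supports were absent, the total length change would be Σ αᵢΔT Lᵢ = 10.5×10⁻⁶×55×390 + 1.8×10⁻⁶×55×360 + 10.2×10⁻⁶×55×725 = 0.6676 mm.
The walls prevent any net length change, so an axial force P (same in every segment) develops. Compatibility: P · Σ Lᵢ/(AᵢEᵢ) = δ_free.
The series flexibility is Σ Lᵢ/(AᵢEᵢ) = 390/(400×26×10³) + 360/(1800×148×10³) + 725/(195×114×10³) = 7.146×10⁻⁵ mm/N.
P = 0.6676 / 7.146×10⁻⁵ = 9342 N = 9.342 kN, tensile.

P ≈ 9.34 kN (tensile)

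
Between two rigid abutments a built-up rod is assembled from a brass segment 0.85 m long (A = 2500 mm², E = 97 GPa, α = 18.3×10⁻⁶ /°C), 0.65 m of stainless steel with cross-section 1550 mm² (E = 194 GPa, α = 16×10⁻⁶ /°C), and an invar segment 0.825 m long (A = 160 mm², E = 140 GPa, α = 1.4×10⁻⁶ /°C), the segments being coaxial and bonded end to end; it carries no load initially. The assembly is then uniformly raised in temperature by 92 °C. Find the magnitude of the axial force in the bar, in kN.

With the walls removed the bar would change length by δ_free = Σ αᵢΔT Lᵢ = 18.3×10⁻⁶×92×850 + 16×10⁻⁶×92×650 + 1.4×10⁻⁶×92×825 = 2.494 mm.
The walls prevent any net length change, so an axial force P (same in every segment) develops. Compatibility: P · Σ Lᵢ/(AᵢEᵢ) = δ_free.
Σ Lᵢ/(AᵢEᵢ) = 850/(2500×97×10³) + 650/(1550×194×10³) + 825/(160×140×10³) = 4.25×10⁻⁵ mm/N.
P = 2.494 / 4.25×10⁻⁵ = 58690 N = 58.69 kN, compressive.

P ≈ 58.7 kN (compressive)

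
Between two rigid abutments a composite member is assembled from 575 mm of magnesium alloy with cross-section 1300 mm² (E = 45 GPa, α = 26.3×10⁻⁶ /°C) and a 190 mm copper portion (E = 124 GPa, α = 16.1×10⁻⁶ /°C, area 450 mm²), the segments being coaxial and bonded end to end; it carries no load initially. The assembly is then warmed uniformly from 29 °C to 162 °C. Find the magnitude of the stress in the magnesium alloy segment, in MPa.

Free thermal expansion of the whole bar: Σ αᵢΔT Lᵢ = 26.3×10⁻⁶×133×575 + 16.1×10⁻⁶×133×190 = 2.418 mm.
The rigid supports impose zero overall length change; the single axial force P common to all segments must satisfy P Σ Lᵢ/(AᵢEᵢ) = δ_free.
The series flexibility is Σ Lᵢ/(AᵢEᵢ) = 575/(1300×45×10³) + 190/(450×124×10³) = 1.323×10⁻⁵ mm/N.
P = 2.418 / 1.323×10⁻⁵ = 182700 N = 182.7 kN, compressive.
σ_{magnesium alloy} = P / A = 182700 / 1300 = 140.6 MPa.

σ ≈ 141 MPa (compressive)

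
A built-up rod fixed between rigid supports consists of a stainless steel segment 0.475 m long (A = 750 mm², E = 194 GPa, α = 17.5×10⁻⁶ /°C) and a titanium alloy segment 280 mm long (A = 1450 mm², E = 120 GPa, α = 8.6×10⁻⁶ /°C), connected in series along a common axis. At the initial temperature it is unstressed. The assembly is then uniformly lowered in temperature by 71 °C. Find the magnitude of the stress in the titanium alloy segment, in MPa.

If the supports were absent, the total length change would be Σ αᵢΔT Lᵢ = 17.5×10⁻⁶×71×475 + 8.6×10⁻⁶×71×280 = 0.7612 mm.
Since the ends are fixed, an axial force P builds up, equal in every segment, with P · Σ Lᵢ/(AᵢEᵢ) = δ_free.
Σ Lᵢ/(AᵢEᵢ) = 475/(750×194×10³) + 280/(1450×120×10³) = 4.874×10⁻⁶ mm/N.
So P = 0.7612 / 4.874×10⁻⁶ = 156.2 kN, tensile.
σ_{titanium alloy} = P / A = 156200 / 1450 = 107.7 MPa.

σ ≈ 108 MPa (tensile)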